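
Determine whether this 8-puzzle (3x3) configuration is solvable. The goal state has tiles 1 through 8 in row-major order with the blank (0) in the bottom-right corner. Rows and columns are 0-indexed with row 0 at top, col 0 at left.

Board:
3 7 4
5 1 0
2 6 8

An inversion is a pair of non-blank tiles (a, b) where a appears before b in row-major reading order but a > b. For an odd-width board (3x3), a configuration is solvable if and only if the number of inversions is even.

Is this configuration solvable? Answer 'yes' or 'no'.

Inversions (pairs i<j in row-major order where tile[i] > tile[j] > 0): 11
11 is odd, so the puzzle is not solvable.

Answer: no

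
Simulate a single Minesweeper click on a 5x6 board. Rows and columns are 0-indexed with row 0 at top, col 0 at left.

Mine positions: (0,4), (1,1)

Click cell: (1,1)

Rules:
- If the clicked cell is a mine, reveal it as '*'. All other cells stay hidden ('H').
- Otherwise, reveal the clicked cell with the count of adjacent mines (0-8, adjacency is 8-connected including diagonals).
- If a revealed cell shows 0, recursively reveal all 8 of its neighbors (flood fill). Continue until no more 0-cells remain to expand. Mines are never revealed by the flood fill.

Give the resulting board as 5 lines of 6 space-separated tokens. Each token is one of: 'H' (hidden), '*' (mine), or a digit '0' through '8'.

H H H H H H
H * H H H H
H H H H H H
H H H H H H
H H H H H H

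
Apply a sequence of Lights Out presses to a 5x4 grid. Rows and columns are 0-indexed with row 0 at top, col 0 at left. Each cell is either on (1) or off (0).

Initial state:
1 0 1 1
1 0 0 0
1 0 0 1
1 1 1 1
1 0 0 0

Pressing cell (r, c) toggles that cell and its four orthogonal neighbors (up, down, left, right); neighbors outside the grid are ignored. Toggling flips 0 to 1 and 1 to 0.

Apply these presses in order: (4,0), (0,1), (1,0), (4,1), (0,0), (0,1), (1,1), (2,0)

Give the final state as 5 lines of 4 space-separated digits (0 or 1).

Answer: 1 0 1 1
1 0 1 0
1 0 0 1
1 0 1 1
1 0 1 0

Derivation:
After press 1 at (4,0):
1 0 1 1
1 0 0 0
1 0 0 1
0 1 1 1
0 1 0 0

After press 2 at (0,1):
0 1 0 1
1 1 0 0
1 0 0 1
0 1 1 1
0 1 0 0

After press 3 at (1,0):
1 1 0 1
0 0 0 0
0 0 0 1
0 1 1 1
0 1 0 0

After press 4 at (4,1):
1 1 0 1
0 0 0 0
0 0 0 1
0 0 1 1
1 0 1 0

After press 5 at (0,0):
0 0 0 1
1 0 0 0
0 0 0 1
0 0 1 1
1 0 1 0

After press 6 at (0,1):
1 1 1 1
1 1 0 0
0 0 0 1
0 0 1 1
1 0 1 0

After press 7 at (1,1):
1 0 1 1
0 0 1 0
0 1 0 1
0 0 1 1
1 0 1 0

After press 8 at (2,0):
1 0 1 1
1 0 1 0
1 0 0 1
1 0 1 1
1 0 1 0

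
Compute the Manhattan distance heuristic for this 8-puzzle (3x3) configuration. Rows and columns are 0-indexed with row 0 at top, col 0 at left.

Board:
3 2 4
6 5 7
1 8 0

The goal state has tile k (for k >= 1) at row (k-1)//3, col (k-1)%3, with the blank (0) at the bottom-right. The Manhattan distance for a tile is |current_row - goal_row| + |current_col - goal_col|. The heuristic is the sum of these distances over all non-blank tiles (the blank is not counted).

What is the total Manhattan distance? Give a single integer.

Answer: 12

Derivation:
Tile 3: (0,0)->(0,2) = 2
Tile 2: (0,1)->(0,1) = 0
Tile 4: (0,2)->(1,0) = 3
Tile 6: (1,0)->(1,2) = 2
Tile 5: (1,1)->(1,1) = 0
Tile 7: (1,2)->(2,0) = 3
Tile 1: (2,0)->(0,0) = 2
Tile 8: (2,1)->(2,1) = 0
Sum: 2 + 0 + 3 + 2 + 0 + 3 + 2 + 0 = 12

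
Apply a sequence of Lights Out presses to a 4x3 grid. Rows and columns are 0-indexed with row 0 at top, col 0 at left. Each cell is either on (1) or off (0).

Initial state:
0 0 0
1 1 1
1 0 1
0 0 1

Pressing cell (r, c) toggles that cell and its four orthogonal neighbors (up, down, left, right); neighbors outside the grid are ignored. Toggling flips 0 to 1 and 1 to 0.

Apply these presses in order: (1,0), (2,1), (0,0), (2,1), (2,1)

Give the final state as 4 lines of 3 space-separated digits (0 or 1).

Answer: 0 1 0
1 1 1
1 1 0
0 1 1

Derivation:
After press 1 at (1,0):
1 0 0
0 0 1
0 0 1
0 0 1

After press 2 at (2,1):
1 0 0
0 1 1
1 1 0
0 1 1

After press 3 at (0,0):
0 1 0
1 1 1
1 1 0
0 1 1

After press 4 at (2,1):
0 1 0
1 0 1
0 0 1
0 0 1

After press 5 at (2,1):
0 1 0
1 1 1
1 1 0
0 1 1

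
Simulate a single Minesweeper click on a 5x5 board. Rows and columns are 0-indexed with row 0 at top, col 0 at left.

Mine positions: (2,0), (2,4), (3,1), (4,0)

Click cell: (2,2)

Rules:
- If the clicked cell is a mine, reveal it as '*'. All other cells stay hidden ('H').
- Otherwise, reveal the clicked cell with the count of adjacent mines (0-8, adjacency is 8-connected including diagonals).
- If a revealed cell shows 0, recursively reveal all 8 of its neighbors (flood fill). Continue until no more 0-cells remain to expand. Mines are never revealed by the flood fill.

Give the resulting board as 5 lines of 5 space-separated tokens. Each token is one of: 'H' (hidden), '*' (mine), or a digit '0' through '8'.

H H H H H
H H H H H
H H 1 H H
H H H H H
H H H H H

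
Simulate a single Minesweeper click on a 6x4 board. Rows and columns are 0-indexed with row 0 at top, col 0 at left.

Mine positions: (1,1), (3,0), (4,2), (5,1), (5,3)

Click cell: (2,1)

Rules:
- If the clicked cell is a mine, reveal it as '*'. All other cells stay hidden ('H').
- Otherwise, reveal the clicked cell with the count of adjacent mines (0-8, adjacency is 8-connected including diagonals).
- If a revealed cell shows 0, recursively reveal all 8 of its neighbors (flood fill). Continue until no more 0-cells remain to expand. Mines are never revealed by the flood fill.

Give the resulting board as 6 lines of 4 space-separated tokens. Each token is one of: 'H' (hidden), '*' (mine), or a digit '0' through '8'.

H H H H
H H H H
H 2 H H
H H H H
H H H H
H H H H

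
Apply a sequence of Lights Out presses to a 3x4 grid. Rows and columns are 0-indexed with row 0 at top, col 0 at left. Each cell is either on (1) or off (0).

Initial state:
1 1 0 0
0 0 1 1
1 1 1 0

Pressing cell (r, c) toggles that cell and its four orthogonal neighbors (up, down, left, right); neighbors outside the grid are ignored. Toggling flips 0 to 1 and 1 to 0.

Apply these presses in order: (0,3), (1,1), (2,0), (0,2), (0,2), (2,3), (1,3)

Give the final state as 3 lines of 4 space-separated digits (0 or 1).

Answer: 1 0 1 0
0 1 1 0
0 1 0 0

Derivation:
After press 1 at (0,3):
1 1 1 1
0 0 1 0
1 1 1 0

After press 2 at (1,1):
1 0 1 1
1 1 0 0
1 0 1 0

After press 3 at (2,0):
1 0 1 1
0 1 0 0
0 1 1 0

After press 4 at (0,2):
1 1 0 0
0 1 1 0
0 1 1 0

After press 5 at (0,2):
1 0 1 1
0 1 0 0
0 1 1 0

After press 6 at (2,3):
1 0 1 1
0 1 0 1
0 1 0 1

After press 7 at (1,3):
1 0 1 0
0 1 1 0
0 1 0 0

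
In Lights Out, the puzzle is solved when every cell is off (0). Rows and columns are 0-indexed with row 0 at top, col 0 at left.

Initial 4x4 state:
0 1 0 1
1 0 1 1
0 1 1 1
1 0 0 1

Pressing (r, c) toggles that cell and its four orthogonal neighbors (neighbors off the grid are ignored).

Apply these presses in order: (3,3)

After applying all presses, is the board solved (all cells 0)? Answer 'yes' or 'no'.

Answer: no

Derivation:
After press 1 at (3,3):
0 1 0 1
1 0 1 1
0 1 1 0
1 0 1 0

Lights still on: 9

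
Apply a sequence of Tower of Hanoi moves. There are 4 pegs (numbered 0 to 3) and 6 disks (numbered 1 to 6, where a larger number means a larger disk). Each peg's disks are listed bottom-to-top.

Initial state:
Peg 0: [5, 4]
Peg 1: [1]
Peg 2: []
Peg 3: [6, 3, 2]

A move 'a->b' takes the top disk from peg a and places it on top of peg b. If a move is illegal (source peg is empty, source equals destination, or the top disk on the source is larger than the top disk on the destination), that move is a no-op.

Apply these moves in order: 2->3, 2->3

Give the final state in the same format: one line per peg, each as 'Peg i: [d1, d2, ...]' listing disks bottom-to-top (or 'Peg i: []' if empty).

After move 1 (2->3):
Peg 0: [5, 4]
Peg 1: [1]
Peg 2: []
Peg 3: [6, 3, 2]

After move 2 (2->3):
Peg 0: [5, 4]
Peg 1: [1]
Peg 2: []
Peg 3: [6, 3, 2]

Answer: Peg 0: [5, 4]
Peg 1: [1]
Peg 2: []
Peg 3: [6, 3, 2]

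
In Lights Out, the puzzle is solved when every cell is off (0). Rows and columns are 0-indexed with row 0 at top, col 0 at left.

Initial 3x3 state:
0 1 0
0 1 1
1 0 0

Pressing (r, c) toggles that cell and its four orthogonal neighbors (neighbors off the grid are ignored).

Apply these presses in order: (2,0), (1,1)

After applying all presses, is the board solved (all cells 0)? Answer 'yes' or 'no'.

Answer: yes

Derivation:
After press 1 at (2,0):
0 1 0
1 1 1
0 1 0

After press 2 at (1,1):
0 0 0
0 0 0
0 0 0

Lights still on: 0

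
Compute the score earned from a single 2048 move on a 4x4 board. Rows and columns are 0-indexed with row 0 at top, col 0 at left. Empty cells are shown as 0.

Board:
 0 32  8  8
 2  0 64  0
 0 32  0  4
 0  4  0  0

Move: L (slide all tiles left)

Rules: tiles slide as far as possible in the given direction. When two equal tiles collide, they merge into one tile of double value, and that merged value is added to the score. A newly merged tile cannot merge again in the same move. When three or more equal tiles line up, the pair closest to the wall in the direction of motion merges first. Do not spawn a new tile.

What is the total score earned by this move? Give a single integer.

Slide left:
row 0: [0, 32, 8, 8] -> [32, 16, 0, 0]  score +16 (running 16)
row 1: [2, 0, 64, 0] -> [2, 64, 0, 0]  score +0 (running 16)
row 2: [0, 32, 0, 4] -> [32, 4, 0, 0]  score +0 (running 16)
row 3: [0, 4, 0, 0] -> [4, 0, 0, 0]  score +0 (running 16)
Board after move:
32 16  0  0
 2 64  0  0
32  4  0  0
 4  0  0  0

Answer: 16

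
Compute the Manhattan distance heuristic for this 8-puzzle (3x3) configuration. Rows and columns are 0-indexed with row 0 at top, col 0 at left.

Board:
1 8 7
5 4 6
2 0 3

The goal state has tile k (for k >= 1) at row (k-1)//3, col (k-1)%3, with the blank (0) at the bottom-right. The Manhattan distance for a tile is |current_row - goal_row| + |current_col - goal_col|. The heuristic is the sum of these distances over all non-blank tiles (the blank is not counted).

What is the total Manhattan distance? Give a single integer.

Tile 1: (0,0)->(0,0) = 0
Tile 8: (0,1)->(2,1) = 2
Tile 7: (0,2)->(2,0) = 4
Tile 5: (1,0)->(1,1) = 1
Tile 4: (1,1)->(1,0) = 1
Tile 6: (1,2)->(1,2) = 0
Tile 2: (2,0)->(0,1) = 3
Tile 3: (2,2)->(0,2) = 2
Sum: 0 + 2 + 4 + 1 + 1 + 0 + 3 + 2 = 13

Answer: 13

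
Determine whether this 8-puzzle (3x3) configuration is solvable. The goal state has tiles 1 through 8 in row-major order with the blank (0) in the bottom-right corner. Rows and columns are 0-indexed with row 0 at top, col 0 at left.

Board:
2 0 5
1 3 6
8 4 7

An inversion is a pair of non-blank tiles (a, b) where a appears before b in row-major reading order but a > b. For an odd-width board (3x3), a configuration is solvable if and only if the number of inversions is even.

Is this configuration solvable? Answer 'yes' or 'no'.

Inversions (pairs i<j in row-major order where tile[i] > tile[j] > 0): 7
7 is odd, so the puzzle is not solvable.

Answer: no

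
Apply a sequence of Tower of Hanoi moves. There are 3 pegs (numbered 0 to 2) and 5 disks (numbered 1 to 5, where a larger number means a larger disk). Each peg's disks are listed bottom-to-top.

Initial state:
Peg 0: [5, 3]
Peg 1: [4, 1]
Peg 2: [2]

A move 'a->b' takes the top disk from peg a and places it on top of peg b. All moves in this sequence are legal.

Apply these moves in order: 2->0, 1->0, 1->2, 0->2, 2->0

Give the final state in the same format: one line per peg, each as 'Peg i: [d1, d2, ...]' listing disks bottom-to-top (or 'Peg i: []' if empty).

After move 1 (2->0):
Peg 0: [5, 3, 2]
Peg 1: [4, 1]
Peg 2: []

After move 2 (1->0):
Peg 0: [5, 3, 2, 1]
Peg 1: [4]
Peg 2: []

After move 3 (1->2):
Peg 0: [5, 3, 2, 1]
Peg 1: []
Peg 2: [4]

After move 4 (0->2):
Peg 0: [5, 3, 2]
Peg 1: []
Peg 2: [4, 1]

After move 5 (2->0):
Peg 0: [5, 3, 2, 1]
Peg 1: []
Peg 2: [4]

Answer: Peg 0: [5, 3, 2, 1]
Peg 1: []
Peg 2: [4]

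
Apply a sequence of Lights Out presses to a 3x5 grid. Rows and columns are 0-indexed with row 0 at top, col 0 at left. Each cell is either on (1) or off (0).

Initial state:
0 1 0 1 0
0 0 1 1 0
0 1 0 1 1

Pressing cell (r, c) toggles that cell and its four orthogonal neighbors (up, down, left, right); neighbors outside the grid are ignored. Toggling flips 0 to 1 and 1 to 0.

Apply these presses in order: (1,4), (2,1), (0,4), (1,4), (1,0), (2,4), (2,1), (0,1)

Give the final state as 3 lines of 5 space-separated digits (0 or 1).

Answer: 0 0 1 0 1
1 0 1 1 0
1 1 0 0 0

Derivation:
After press 1 at (1,4):
0 1 0 1 1
0 0 1 0 1
0 1 0 1 0

After press 2 at (2,1):
0 1 0 1 1
0 1 1 0 1
1 0 1 1 0

After press 3 at (0,4):
0 1 0 0 0
0 1 1 0 0
1 0 1 1 0

After press 4 at (1,4):
0 1 0 0 1
0 1 1 1 1
1 0 1 1 1

After press 5 at (1,0):
1 1 0 0 1
1 0 1 1 1
0 0 1 1 1

After press 6 at (2,4):
1 1 0 0 1
1 0 1 1 0
0 0 1 0 0

After press 7 at (2,1):
1 1 0 0 1
1 1 1 1 0
1 1 0 0 0

After press 8 at (0,1):
0 0 1 0 1
1 0 1 1 0
1 1 0 0 0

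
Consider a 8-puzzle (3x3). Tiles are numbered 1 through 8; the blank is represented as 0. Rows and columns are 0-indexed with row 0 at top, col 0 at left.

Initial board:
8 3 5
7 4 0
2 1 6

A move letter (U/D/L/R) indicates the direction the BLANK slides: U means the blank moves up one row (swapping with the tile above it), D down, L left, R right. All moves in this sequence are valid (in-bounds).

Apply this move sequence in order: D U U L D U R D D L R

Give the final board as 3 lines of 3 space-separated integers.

After move 1 (D):
8 3 5
7 4 6
2 1 0

After move 2 (U):
8 3 5
7 4 0
2 1 6

After move 3 (U):
8 3 0
7 4 5
2 1 6

After move 4 (L):
8 0 3
7 4 5
2 1 6

After move 5 (D):
8 4 3
7 0 5
2 1 6

After move 6 (U):
8 0 3
7 4 5
2 1 6

After move 7 (R):
8 3 0
7 4 5
2 1 6

After move 8 (D):
8 3 5
7 4 0
2 1 6

After move 9 (D):
8 3 5
7 4 6
2 1 0

After move 10 (L):
8 3 5
7 4 6
2 0 1

After move 11 (R):
8 3 5
7 4 6
2 1 0

Answer: 8 3 5
7 4 6
2 1 0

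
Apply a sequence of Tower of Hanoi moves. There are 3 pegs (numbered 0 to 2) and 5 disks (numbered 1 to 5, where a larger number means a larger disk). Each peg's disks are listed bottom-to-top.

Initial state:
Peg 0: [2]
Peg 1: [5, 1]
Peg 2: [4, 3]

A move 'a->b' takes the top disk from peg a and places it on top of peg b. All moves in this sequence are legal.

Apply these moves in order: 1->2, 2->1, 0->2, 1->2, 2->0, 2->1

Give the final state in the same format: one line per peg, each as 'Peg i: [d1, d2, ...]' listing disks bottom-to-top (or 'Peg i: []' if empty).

Answer: Peg 0: [1]
Peg 1: [5, 2]
Peg 2: [4, 3]

Derivation:
After move 1 (1->2):
Peg 0: [2]
Peg 1: [5]
Peg 2: [4, 3, 1]

After move 2 (2->1):
Peg 0: [2]
Peg 1: [5, 1]
Peg 2: [4, 3]

After move 3 (0->2):
Peg 0: []
Peg 1: [5, 1]
Peg 2: [4, 3, 2]

After move 4 (1->2):
Peg 0: []
Peg 1: [5]
Peg 2: [4, 3, 2, 1]

After move 5 (2->0):
Peg 0: [1]
Peg 1: [5]
Peg 2: [4, 3, 2]

After move 6 (2->1):
Peg 0: [1]
Peg 1: [5, 2]
Peg 2: [4, 3]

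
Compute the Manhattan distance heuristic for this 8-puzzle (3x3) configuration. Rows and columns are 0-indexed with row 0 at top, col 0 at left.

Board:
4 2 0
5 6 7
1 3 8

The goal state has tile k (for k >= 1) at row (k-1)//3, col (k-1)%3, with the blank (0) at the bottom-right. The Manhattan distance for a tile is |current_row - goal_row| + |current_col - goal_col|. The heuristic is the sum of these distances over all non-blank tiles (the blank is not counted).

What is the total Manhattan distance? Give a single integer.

Tile 4: at (0,0), goal (1,0), distance |0-1|+|0-0| = 1
Tile 2: at (0,1), goal (0,1), distance |0-0|+|1-1| = 0
Tile 5: at (1,0), goal (1,1), distance |1-1|+|0-1| = 1
Tile 6: at (1,1), goal (1,2), distance |1-1|+|1-2| = 1
Tile 7: at (1,2), goal (2,0), distance |1-2|+|2-0| = 3
Tile 1: at (2,0), goal (0,0), distance |2-0|+|0-0| = 2
Tile 3: at (2,1), goal (0,2), distance |2-0|+|1-2| = 3
Tile 8: at (2,2), goal (2,1), distance |2-2|+|2-1| = 1
Sum: 1 + 0 + 1 + 1 + 3 + 2 + 3 + 1 = 12

Answer: 12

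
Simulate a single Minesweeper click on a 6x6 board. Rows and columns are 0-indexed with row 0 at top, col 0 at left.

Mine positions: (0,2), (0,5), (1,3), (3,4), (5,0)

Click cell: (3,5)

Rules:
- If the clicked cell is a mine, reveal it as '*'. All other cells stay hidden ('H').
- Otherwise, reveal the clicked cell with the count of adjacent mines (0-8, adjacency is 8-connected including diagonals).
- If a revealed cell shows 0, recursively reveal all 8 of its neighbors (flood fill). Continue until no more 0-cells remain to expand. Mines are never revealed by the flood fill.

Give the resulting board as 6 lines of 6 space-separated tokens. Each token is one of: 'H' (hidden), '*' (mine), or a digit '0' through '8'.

H H H H H H
H H H H H H
H H H H H H
H H H H H 1
H H H H H H
H H H H H H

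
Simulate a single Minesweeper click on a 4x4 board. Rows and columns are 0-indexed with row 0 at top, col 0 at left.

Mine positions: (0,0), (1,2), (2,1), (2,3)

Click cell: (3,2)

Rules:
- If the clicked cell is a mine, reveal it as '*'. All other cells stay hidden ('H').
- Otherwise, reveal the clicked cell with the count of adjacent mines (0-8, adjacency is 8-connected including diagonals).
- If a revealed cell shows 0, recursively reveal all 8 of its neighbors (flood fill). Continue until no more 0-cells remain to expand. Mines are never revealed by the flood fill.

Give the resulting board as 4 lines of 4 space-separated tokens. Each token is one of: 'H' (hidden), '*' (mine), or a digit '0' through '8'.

H H H H
H H H H
H H H H
H H 2 H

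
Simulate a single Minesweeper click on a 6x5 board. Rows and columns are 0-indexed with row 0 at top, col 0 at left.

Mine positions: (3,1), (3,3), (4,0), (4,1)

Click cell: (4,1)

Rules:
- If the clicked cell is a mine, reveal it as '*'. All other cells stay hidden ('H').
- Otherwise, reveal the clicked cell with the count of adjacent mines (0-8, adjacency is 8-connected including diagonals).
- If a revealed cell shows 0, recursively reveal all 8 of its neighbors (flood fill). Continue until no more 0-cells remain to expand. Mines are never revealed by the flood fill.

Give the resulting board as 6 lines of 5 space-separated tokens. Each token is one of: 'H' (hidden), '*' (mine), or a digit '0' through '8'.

H H H H H
H H H H H
H H H H H
H H H H H
H * H H H
H H H H H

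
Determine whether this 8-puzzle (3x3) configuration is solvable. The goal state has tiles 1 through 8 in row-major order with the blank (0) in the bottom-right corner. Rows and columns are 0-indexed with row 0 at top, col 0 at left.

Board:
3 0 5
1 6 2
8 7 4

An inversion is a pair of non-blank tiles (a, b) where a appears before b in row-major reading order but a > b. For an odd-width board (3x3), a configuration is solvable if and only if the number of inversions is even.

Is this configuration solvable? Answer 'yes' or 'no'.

Inversions (pairs i<j in row-major order where tile[i] > tile[j] > 0): 10
10 is even, so the puzzle is solvable.

Answer: yes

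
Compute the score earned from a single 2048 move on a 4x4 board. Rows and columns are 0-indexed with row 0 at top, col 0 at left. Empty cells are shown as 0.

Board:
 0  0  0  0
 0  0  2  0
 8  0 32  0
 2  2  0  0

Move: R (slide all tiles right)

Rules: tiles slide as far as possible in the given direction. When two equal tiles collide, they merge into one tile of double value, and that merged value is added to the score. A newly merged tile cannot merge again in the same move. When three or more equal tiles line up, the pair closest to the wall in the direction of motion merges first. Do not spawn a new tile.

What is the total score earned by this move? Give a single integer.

Answer: 4

Derivation:
Slide right:
row 0: [0, 0, 0, 0] -> [0, 0, 0, 0]  score +0 (running 0)
row 1: [0, 0, 2, 0] -> [0, 0, 0, 2]  score +0 (running 0)
row 2: [8, 0, 32, 0] -> [0, 0, 8, 32]  score +0 (running 0)
row 3: [2, 2, 0, 0] -> [0, 0, 0, 4]  score +4 (running 4)
Board after move:
 0  0  0  0
 0  0  0  2
 0  0  8 32
 0  0  0  4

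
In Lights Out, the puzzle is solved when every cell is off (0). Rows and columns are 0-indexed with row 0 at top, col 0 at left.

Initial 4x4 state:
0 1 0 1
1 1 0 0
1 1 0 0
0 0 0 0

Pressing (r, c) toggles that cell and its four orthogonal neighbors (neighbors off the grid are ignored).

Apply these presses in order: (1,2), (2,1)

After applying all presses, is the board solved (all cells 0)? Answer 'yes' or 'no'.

Answer: no

Derivation:
After press 1 at (1,2):
0 1 1 1
1 0 1 1
1 1 1 0
0 0 0 0

After press 2 at (2,1):
0 1 1 1
1 1 1 1
0 0 0 0
0 1 0 0

Lights still on: 8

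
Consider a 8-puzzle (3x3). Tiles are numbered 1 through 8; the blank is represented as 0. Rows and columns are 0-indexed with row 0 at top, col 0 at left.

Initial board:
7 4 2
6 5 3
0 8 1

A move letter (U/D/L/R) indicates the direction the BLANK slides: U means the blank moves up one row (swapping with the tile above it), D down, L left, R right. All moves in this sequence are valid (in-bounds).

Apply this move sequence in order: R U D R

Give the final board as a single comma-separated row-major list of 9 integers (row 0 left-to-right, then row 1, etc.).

After move 1 (R):
7 4 2
6 5 3
8 0 1

After move 2 (U):
7 4 2
6 0 3
8 5 1

After move 3 (D):
7 4 2
6 5 3
8 0 1

After move 4 (R):
7 4 2
6 5 3
8 1 0

Answer: 7, 4, 2, 6, 5, 3, 8, 1, 0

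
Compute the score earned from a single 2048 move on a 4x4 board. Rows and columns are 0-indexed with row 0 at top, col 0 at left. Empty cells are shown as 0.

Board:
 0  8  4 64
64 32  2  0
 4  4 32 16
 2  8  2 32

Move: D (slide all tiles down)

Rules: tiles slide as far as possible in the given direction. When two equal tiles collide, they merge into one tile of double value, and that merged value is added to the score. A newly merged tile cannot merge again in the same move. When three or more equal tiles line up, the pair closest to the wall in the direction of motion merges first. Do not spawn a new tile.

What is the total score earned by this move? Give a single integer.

Answer: 0

Derivation:
Slide down:
col 0: [0, 64, 4, 2] -> [0, 64, 4, 2]  score +0 (running 0)
col 1: [8, 32, 4, 8] -> [8, 32, 4, 8]  score +0 (running 0)
col 2: [4, 2, 32, 2] -> [4, 2, 32, 2]  score +0 (running 0)
col 3: [64, 0, 16, 32] -> [0, 64, 16, 32]  score +0 (running 0)
Board after move:
 0  8  4  0
64 32  2 64
 4  4 32 16
 2  8  2 32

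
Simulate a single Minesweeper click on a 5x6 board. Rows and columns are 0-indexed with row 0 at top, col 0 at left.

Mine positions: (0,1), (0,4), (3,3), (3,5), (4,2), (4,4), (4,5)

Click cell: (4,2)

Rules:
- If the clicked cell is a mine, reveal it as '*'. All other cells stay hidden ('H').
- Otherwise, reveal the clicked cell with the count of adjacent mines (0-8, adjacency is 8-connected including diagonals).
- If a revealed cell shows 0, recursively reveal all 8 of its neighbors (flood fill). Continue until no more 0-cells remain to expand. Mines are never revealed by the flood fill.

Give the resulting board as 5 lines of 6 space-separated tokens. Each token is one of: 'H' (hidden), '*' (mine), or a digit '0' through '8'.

H H H H H H
H H H H H H
H H H H H H
H H H H H H
H H * H H H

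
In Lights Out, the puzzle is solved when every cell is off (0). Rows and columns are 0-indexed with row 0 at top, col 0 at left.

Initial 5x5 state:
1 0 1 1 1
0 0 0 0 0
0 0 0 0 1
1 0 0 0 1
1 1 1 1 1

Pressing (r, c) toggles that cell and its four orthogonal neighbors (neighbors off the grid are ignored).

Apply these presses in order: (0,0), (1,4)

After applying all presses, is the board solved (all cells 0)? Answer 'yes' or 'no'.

Answer: no

Derivation:
After press 1 at (0,0):
0 1 1 1 1
1 0 0 0 0
0 0 0 0 1
1 0 0 0 1
1 1 1 1 1

After press 2 at (1,4):
0 1 1 1 0
1 0 0 1 1
0 0 0 0 0
1 0 0 0 1
1 1 1 1 1

Lights still on: 13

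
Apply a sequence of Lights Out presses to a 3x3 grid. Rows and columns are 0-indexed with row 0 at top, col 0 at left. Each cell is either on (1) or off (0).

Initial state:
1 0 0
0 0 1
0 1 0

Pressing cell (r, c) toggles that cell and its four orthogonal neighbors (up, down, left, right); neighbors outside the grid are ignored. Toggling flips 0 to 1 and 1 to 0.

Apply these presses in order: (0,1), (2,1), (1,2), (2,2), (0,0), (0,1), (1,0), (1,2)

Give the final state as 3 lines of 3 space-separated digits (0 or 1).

After press 1 at (0,1):
0 1 1
0 1 1
0 1 0

After press 2 at (2,1):
0 1 1
0 0 1
1 0 1

After press 3 at (1,2):
0 1 0
0 1 0
1 0 0

After press 4 at (2,2):
0 1 0
0 1 1
1 1 1

After press 5 at (0,0):
1 0 0
1 1 1
1 1 1

After press 6 at (0,1):
0 1 1
1 0 1
1 1 1

After press 7 at (1,0):
1 1 1
0 1 1
0 1 1

After press 8 at (1,2):
1 1 0
0 0 0
0 1 0

Answer: 1 1 0
0 0 0
0 1 0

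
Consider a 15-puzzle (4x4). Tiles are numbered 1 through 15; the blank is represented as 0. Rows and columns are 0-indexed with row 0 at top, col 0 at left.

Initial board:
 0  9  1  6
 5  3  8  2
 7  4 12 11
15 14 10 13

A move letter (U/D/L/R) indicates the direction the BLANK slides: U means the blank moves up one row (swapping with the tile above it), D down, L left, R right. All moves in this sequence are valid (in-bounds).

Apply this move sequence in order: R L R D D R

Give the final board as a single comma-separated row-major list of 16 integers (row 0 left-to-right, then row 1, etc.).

After move 1 (R):
 9  0  1  6
 5  3  8  2
 7  4 12 11
15 14 10 13

After move 2 (L):
 0  9  1  6
 5  3  8  2
 7  4 12 11
15 14 10 13

After move 3 (R):
 9  0  1  6
 5  3  8  2
 7  4 12 11
15 14 10 13

After move 4 (D):
 9  3  1  6
 5  0  8  2
 7  4 12 11
15 14 10 13

After move 5 (D):
 9  3  1  6
 5  4  8  2
 7  0 12 11
15 14 10 13

After move 6 (R):
 9  3  1  6
 5  4  8  2
 7 12  0 11
15 14 10 13

Answer: 9, 3, 1, 6, 5, 4, 8, 2, 7, 12, 0, 11, 15, 14, 10, 13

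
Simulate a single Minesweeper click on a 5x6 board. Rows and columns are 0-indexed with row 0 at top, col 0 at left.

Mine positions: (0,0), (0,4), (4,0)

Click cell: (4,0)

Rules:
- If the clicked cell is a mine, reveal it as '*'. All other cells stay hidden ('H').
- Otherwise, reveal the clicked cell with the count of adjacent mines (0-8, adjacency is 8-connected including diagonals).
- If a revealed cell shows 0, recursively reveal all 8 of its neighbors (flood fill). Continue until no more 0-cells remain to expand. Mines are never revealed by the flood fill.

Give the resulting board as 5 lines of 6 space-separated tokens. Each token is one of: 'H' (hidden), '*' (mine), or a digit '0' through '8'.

H H H H H H
H H H H H H
H H H H H H
H H H H H H
* H H H H H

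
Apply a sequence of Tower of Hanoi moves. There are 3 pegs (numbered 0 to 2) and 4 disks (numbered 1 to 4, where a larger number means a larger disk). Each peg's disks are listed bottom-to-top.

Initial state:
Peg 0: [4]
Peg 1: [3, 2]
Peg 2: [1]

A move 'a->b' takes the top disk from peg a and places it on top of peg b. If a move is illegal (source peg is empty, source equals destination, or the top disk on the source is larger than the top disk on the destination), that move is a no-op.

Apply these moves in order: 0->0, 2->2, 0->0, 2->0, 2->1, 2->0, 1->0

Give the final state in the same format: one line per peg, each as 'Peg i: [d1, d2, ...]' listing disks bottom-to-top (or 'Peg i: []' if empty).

After move 1 (0->0):
Peg 0: [4]
Peg 1: [3, 2]
Peg 2: [1]

After move 2 (2->2):
Peg 0: [4]
Peg 1: [3, 2]
Peg 2: [1]

After move 3 (0->0):
Peg 0: [4]
Peg 1: [3, 2]
Peg 2: [1]

After move 4 (2->0):
Peg 0: [4, 1]
Peg 1: [3, 2]
Peg 2: []

After move 5 (2->1):
Peg 0: [4, 1]
Peg 1: [3, 2]
Peg 2: []

After move 6 (2->0):
Peg 0: [4, 1]
Peg 1: [3, 2]
Peg 2: []

After move 7 (1->0):
Peg 0: [4, 1]
Peg 1: [3, 2]
Peg 2: []

Answer: Peg 0: [4, 1]
Peg 1: [3, 2]
Peg 2: []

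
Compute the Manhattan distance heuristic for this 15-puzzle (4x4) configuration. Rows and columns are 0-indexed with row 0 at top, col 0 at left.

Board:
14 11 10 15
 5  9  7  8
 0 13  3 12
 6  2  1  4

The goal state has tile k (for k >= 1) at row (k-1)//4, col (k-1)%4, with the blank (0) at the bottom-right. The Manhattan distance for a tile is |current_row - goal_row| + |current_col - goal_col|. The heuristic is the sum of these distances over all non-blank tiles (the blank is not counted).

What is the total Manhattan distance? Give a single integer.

Tile 14: (0,0)->(3,1) = 4
Tile 11: (0,1)->(2,2) = 3
Tile 10: (0,2)->(2,1) = 3
Tile 15: (0,3)->(3,2) = 4
Tile 5: (1,0)->(1,0) = 0
Tile 9: (1,1)->(2,0) = 2
Tile 7: (1,2)->(1,2) = 0
Tile 8: (1,3)->(1,3) = 0
Tile 13: (2,1)->(3,0) = 2
Tile 3: (2,2)->(0,2) = 2
Tile 12: (2,3)->(2,3) = 0
Tile 6: (3,0)->(1,1) = 3
Tile 2: (3,1)->(0,1) = 3
Tile 1: (3,2)->(0,0) = 5
Tile 4: (3,3)->(0,3) = 3
Sum: 4 + 3 + 3 + 4 + 0 + 2 + 0 + 0 + 2 + 2 + 0 + 3 + 3 + 5 + 3 = 34

Answer: 34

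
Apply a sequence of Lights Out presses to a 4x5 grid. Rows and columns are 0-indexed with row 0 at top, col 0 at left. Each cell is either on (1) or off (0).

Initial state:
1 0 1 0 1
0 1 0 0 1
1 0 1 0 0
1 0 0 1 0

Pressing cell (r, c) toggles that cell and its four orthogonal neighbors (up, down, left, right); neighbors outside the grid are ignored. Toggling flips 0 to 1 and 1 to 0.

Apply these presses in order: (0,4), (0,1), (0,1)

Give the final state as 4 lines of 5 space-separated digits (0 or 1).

Answer: 1 0 1 1 0
0 1 0 0 0
1 0 1 0 0
1 0 0 1 0

Derivation:
After press 1 at (0,4):
1 0 1 1 0
0 1 0 0 0
1 0 1 0 0
1 0 0 1 0

After press 2 at (0,1):
0 1 0 1 0
0 0 0 0 0
1 0 1 0 0
1 0 0 1 0

After press 3 at (0,1):
1 0 1 1 0
0 1 0 0 0
1 0 1 0 0
1 0 0 1 0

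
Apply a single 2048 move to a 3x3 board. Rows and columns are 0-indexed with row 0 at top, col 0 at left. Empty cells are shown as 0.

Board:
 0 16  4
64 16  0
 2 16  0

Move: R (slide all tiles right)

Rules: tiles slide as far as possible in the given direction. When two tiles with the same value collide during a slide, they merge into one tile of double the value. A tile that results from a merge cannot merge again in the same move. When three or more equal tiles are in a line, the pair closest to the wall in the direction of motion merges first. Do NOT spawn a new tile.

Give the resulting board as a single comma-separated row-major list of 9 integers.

Slide right:
row 0: [0, 16, 4] -> [0, 16, 4]
row 1: [64, 16, 0] -> [0, 64, 16]
row 2: [2, 16, 0] -> [0, 2, 16]

Answer: 0, 16, 4, 0, 64, 16, 0, 2, 16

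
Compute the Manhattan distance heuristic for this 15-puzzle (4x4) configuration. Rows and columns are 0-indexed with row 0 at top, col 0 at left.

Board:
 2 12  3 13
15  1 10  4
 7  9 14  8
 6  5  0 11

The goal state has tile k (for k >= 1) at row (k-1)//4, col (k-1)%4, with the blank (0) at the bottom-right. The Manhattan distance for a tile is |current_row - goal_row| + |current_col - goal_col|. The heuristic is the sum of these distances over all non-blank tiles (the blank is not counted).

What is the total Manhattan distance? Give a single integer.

Tile 2: at (0,0), goal (0,1), distance |0-0|+|0-1| = 1
Tile 12: at (0,1), goal (2,3), distance |0-2|+|1-3| = 4
Tile 3: at (0,2), goal (0,2), distance |0-0|+|2-2| = 0
Tile 13: at (0,3), goal (3,0), distance |0-3|+|3-0| = 6
Tile 15: at (1,0), goal (3,2), distance |1-3|+|0-2| = 4
Tile 1: at (1,1), goal (0,0), distance |1-0|+|1-0| = 2
Tile 10: at (1,2), goal (2,1), distance |1-2|+|2-1| = 2
Tile 4: at (1,3), goal (0,3), distance |1-0|+|3-3| = 1
Tile 7: at (2,0), goal (1,2), distance |2-1|+|0-2| = 3
Tile 9: at (2,1), goal (2,0), distance |2-2|+|1-0| = 1
Tile 14: at (2,2), goal (3,1), distance |2-3|+|2-1| = 2
Tile 8: at (2,3), goal (1,3), distance |2-1|+|3-3| = 1
Tile 6: at (3,0), goal (1,1), distance |3-1|+|0-1| = 3
Tile 5: at (3,1), goal (1,0), distance |3-1|+|1-0| = 3
Tile 11: at (3,3), goal (2,2), distance |3-2|+|3-2| = 2
Sum: 1 + 4 + 0 + 6 + 4 + 2 + 2 + 1 + 3 + 1 + 2 + 1 + 3 + 3 + 2 = 35

Answer: 35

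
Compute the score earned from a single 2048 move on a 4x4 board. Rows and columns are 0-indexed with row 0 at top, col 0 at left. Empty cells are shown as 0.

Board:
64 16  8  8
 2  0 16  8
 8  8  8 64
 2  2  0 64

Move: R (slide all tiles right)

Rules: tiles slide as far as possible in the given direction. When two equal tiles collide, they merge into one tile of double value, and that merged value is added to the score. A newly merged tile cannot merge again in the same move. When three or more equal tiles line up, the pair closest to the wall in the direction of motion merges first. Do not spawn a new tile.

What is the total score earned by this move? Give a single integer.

Answer: 36

Derivation:
Slide right:
row 0: [64, 16, 8, 8] -> [0, 64, 16, 16]  score +16 (running 16)
row 1: [2, 0, 16, 8] -> [0, 2, 16, 8]  score +0 (running 16)
row 2: [8, 8, 8, 64] -> [0, 8, 16, 64]  score +16 (running 32)
row 3: [2, 2, 0, 64] -> [0, 0, 4, 64]  score +4 (running 36)
Board after move:
 0 64 16 16
 0  2 16  8
 0  8 16 64
 0  0  4 64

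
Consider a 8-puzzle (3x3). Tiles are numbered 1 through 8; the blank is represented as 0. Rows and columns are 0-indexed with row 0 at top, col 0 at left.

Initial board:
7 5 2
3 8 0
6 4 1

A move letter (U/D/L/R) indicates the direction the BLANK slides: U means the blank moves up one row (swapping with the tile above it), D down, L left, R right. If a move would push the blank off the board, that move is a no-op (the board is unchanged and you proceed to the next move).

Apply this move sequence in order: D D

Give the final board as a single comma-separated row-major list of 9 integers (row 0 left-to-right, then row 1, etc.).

After move 1 (D):
7 5 2
3 8 1
6 4 0

After move 2 (D):
7 5 2
3 8 1
6 4 0

Answer: 7, 5, 2, 3, 8, 1, 6, 4, 0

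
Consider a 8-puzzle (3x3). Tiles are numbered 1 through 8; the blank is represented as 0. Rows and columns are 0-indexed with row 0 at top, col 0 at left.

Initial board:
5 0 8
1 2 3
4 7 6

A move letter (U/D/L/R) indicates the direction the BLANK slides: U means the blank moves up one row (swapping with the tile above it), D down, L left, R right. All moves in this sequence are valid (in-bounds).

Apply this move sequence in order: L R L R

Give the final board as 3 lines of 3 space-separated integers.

After move 1 (L):
0 5 8
1 2 3
4 7 6

After move 2 (R):
5 0 8
1 2 3
4 7 6

After move 3 (L):
0 5 8
1 2 3
4 7 6

After move 4 (R):
5 0 8
1 2 3
4 7 6

Answer: 5 0 8
1 2 3
4 7 6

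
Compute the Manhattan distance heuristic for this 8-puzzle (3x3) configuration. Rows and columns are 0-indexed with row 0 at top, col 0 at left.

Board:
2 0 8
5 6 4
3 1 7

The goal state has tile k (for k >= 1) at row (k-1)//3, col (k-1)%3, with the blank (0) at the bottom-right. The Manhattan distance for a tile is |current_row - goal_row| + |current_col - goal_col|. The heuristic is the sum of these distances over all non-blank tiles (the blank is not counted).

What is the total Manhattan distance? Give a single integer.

Answer: 17

Derivation:
Tile 2: (0,0)->(0,1) = 1
Tile 8: (0,2)->(2,1) = 3
Tile 5: (1,0)->(1,1) = 1
Tile 6: (1,1)->(1,2) = 1
Tile 4: (1,2)->(1,0) = 2
Tile 3: (2,0)->(0,2) = 4
Tile 1: (2,1)->(0,0) = 3
Tile 7: (2,2)->(2,0) = 2
Sum: 1 + 3 + 1 + 1 + 2 + 4 + 3 + 2 = 17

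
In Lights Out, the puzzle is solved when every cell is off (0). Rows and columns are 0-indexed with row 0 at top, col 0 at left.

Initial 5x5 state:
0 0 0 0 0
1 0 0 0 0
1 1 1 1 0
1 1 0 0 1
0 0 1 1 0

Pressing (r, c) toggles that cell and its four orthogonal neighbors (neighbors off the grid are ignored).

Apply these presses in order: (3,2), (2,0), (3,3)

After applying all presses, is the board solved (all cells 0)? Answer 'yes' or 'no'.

Answer: yes

Derivation:
After press 1 at (3,2):
0 0 0 0 0
1 0 0 0 0
1 1 0 1 0
1 0 1 1 1
0 0 0 1 0

After press 2 at (2,0):
0 0 0 0 0
0 0 0 0 0
0 0 0 1 0
0 0 1 1 1
0 0 0 1 0

After press 3 at (3,3):
0 0 0 0 0
0 0 0 0 0
0 0 0 0 0
0 0 0 0 0
0 0 0 0 0

Lights still on: 0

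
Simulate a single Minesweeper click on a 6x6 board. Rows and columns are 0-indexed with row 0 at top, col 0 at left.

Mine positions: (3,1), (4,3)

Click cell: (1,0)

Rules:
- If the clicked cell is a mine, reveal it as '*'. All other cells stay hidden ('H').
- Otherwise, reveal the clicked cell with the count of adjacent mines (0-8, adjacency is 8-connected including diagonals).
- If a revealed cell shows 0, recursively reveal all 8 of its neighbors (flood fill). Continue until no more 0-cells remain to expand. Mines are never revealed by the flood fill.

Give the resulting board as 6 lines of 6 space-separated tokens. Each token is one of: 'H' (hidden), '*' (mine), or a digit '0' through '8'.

0 0 0 0 0 0
0 0 0 0 0 0
1 1 1 0 0 0
H H 2 1 1 0
H H H H 1 0
H H H H 1 0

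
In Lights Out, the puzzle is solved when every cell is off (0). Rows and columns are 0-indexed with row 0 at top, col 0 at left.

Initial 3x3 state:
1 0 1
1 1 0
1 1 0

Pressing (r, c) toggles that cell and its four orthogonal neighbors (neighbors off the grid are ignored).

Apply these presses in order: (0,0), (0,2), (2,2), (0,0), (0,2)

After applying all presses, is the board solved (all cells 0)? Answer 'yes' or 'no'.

Answer: no

Derivation:
After press 1 at (0,0):
0 1 1
0 1 0
1 1 0

After press 2 at (0,2):
0 0 0
0 1 1
1 1 0

After press 3 at (2,2):
0 0 0
0 1 0
1 0 1

After press 4 at (0,0):
1 1 0
1 1 0
1 0 1

After press 5 at (0,2):
1 0 1
1 1 1
1 0 1

Lights still on: 7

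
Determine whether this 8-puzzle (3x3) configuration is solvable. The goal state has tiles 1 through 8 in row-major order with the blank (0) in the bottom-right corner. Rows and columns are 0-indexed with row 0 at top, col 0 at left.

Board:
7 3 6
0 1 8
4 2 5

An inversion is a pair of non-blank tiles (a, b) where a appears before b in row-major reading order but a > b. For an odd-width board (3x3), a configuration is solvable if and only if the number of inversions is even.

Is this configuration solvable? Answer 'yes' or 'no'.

Inversions (pairs i<j in row-major order where tile[i] > tile[j] > 0): 16
16 is even, so the puzzle is solvable.

Answer: yes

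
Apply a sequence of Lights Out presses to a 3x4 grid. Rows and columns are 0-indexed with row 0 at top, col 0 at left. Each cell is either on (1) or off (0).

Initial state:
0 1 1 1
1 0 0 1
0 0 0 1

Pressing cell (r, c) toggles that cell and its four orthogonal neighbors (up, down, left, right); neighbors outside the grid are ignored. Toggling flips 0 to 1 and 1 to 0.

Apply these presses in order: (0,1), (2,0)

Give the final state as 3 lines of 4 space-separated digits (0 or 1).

After press 1 at (0,1):
1 0 0 1
1 1 0 1
0 0 0 1

After press 2 at (2,0):
1 0 0 1
0 1 0 1
1 1 0 1

Answer: 1 0 0 1
0 1 0 1
1 1 0 1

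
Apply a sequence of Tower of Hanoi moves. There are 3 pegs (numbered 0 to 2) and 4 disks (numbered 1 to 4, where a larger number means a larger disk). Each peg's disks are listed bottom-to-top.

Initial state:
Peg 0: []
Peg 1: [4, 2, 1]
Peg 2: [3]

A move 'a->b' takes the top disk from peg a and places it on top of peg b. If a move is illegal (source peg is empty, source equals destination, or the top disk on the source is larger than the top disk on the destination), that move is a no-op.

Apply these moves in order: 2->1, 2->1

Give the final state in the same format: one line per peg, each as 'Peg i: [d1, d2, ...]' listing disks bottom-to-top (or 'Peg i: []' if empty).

After move 1 (2->1):
Peg 0: []
Peg 1: [4, 2, 1]
Peg 2: [3]

After move 2 (2->1):
Peg 0: []
Peg 1: [4, 2, 1]
Peg 2: [3]

Answer: Peg 0: []
Peg 1: [4, 2, 1]
Peg 2: [3]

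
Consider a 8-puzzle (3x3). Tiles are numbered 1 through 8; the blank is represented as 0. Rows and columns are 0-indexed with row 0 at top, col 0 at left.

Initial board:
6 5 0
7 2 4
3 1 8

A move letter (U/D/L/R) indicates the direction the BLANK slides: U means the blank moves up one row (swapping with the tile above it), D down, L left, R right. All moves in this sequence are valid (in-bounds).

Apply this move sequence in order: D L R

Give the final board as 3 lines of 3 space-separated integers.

After move 1 (D):
6 5 4
7 2 0
3 1 8

After move 2 (L):
6 5 4
7 0 2
3 1 8

After move 3 (R):
6 5 4
7 2 0
3 1 8

Answer: 6 5 4
7 2 0
3 1 8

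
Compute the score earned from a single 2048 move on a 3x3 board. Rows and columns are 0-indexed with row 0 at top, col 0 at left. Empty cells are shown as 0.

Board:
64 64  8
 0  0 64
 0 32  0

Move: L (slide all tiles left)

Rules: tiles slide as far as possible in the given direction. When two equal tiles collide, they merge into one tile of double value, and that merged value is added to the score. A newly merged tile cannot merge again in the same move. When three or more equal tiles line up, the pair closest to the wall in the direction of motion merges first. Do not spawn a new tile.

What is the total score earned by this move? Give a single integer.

Slide left:
row 0: [64, 64, 8] -> [128, 8, 0]  score +128 (running 128)
row 1: [0, 0, 64] -> [64, 0, 0]  score +0 (running 128)
row 2: [0, 32, 0] -> [32, 0, 0]  score +0 (running 128)
Board after move:
128   8   0
 64   0   0
 32   0   0

Answer: 128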